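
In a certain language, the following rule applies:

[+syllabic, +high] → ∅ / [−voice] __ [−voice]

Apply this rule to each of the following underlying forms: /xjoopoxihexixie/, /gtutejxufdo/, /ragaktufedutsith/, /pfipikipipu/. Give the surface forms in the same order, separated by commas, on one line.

xjoopoxhexxie, gttejxfdo, ragaktfedutsth, pfpkppu

/xjoopoxihexixie/: /i/ is a high vowel flanked by voiceless consonants /x/ and /h/, so it deletes. /i/ is a high vowel flanked by voiceless consonants /x/ and /x/, so it deletes. → [xjoopoxhexxie].
/gtutejxufdo/: /u/ is a high vowel flanked by voiceless consonants /t/ and /t/, so it deletes. /u/ is a high vowel flanked by voiceless consonants /x/ and /f/, so it deletes. → [gttejxfdo].
/ragaktufedutsith/: /u/ is a high vowel flanked by voiceless consonants /t/ and /f/, so it deletes. /i/ is a high vowel flanked by voiceless consonants /s/ and /t/, so it deletes. → [ragaktfedutsth].
/pfipikipipu/: /i/ is a high vowel flanked by voiceless consonants /f/ and /p/, so it deletes. /i/ is a high vowel flanked by voiceless consonants /p/ and /k/, so it deletes. /i/ is a high vowel flanked by voiceless consonants /k/ and /p/, so it deletes. /i/ is a high vowel flanked by voiceless consonants /p/ and /p/, so it deletes. → [pfpkppu].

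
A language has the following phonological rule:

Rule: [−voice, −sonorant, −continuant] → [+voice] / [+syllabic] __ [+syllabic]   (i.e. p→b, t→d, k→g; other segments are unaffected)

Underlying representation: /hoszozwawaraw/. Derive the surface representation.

No segment of /hoszozwawaraw/ meets the structural description of the rule, so the form surfaces unchanged.

hoszozwawaraw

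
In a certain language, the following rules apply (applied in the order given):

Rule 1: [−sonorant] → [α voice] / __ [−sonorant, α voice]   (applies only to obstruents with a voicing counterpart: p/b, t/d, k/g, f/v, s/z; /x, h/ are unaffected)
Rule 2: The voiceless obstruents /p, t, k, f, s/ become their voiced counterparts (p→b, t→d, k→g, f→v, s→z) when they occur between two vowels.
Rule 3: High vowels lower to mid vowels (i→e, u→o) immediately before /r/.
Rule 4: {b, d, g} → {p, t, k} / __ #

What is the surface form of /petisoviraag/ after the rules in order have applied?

Rule 1 (regressive voicing assimilation): no segment meets the environment; /petisoviraag/ is unchanged.
Rule 2 (intervocalic voicing): /t/ is a voiceless obstruent between vowels /e/ and /i/, so it voices to [d]. /s/ is a voiceless obstruent between vowels /i/ and /o/, so it voices to [z]. /petisoviraag/ → pedizoviraag.
Rule 3 (pre-rhotic lowering): /i/ is a high vowel immediately before /r/, so it lowers to [e]. /pedizoviraag/ → pedizoveraag.
Rule 4 (final devoicing): /g/ is a voiced stop in word-final position, so it devoices to [k]. /pedizoveraag/ → pedizoveraak.

pedizoveraak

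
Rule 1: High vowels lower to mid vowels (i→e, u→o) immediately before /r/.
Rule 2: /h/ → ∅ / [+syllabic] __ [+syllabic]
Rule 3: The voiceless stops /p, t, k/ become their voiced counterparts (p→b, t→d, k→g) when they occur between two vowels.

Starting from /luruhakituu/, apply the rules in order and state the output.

loruagiduu

Rule 1 (pre-rhotic lowering): /u/ is a high vowel immediately before /r/, so it lowers to [o]. /luruhakituu/ → loruhakituu.
Rule 2 (intervocalic h-deletion): /h/ occurs between vowels /u/ and /a/, so it deletes. /loruhakituu/ → loruakituu.
Rule 3 (intervocalic voicing): /k/ is a voiceless stop between vowels /a/ and /i/, so it voices to [g]. /t/ is a voiceless stop between vowels /i/ and /u/, so it voices to [d]. /loruakituu/ → loruagiduu.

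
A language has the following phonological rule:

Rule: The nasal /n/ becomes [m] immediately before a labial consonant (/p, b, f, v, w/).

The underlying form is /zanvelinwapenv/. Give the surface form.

zamvelimwapemv

/n/ precedes the labial consonant /v/, so it assimilates in place to [m].
/n/ precedes the labial consonant /w/, so it assimilates in place to [m].
/n/ precedes the labial consonant /v/, so it assimilates in place to [m].
Surface form: [zamvelimwapemv].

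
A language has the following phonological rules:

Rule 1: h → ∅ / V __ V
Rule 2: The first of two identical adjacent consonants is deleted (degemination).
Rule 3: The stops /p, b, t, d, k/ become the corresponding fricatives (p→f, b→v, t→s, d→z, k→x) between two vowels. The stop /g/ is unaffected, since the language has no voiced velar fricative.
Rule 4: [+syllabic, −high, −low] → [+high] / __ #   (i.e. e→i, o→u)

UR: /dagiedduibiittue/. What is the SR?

dagiezuiviisui

Rule 1 (intervocalic h-deletion): no segment meets the environment; /dagiedduibiittue/ is unchanged.
Rule 2 (degemination): /dd/ is a geminate; the first /d/ deletes. /tt/ is a geminate; the first /t/ deletes. /dagiedduibiittue/ → dagieduibiitue.
Rule 3 (intervocalic spirantization): /d/ is a stop between vowels /e/ and /u/, so it spirantizes to the fricative [z]. /b/ is a stop between vowels /i/ and /i/, so it spirantizes to the fricative [v]. /t/ is a stop between vowels /i/ and /u/, so it spirantizes to the fricative [s]. /dagieduibiitue/ → dagiezuiviisue.
Rule 4 (final vowel raising): /e/ is a mid vowel in word-final position, so it raises to [i]. /dagiezuiviisue/ → dagiezuiviisui.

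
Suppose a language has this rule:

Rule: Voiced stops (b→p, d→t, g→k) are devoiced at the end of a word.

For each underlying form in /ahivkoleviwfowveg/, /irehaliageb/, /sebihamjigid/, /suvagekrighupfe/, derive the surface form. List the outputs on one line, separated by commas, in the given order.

/ahivkoleviwfowveg/: /g/ is a voiced stop in word-final position, so it devoices to [k]. → [ahivkoleviwfowvek].
/irehaliageb/: /b/ is a voiced stop in word-final position, so it devoices to [p]. → [irehaliagep].
/sebihamjigid/: /d/ is a voiced stop in word-final position, so it devoices to [t]. → [sebihamjigit].
/suvagekrighupfe/: the rule's environment is not met; surfaces unchanged as [suvagekrighupfe].

ahivkoleviwfowvek, irehaliagep, sebihamjigit, suvagekrighupfe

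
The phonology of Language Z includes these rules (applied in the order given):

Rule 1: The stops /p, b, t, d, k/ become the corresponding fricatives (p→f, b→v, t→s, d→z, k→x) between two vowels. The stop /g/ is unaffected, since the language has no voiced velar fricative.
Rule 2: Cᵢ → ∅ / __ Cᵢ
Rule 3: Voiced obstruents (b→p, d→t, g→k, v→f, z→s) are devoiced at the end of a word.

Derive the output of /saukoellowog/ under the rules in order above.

Rule 1 (intervocalic spirantization): /k/ is a stop between vowels /u/ and /o/, so it spirantizes to the fricative [x]. /saukoellowog/ → sauxoellowog.
Rule 2 (degemination): /ll/ is a geminate; the first /l/ deletes. /sauxoellowog/ → sauxoelowog.
Rule 3 (final devoicing): /g/ is a voiced obstruent in word-final position, so it devoices to [k]. /sauxoelowog/ → sauxoelowok.

sauxoelowok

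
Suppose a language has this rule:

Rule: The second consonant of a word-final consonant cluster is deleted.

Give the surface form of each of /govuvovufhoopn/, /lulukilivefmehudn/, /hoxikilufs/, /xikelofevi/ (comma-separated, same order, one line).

govuvovufhoop, lulukilivefmehud, hoxikiluf, xikelofevi

/govuvovufhoopn/: /n/ is the second consonant of a word-final cluster /pn/, so it deletes. → [govuvovufhoop].
/lulukilivefmehudn/: /n/ is the second consonant of a word-final cluster /dn/, so it deletes. → [lulukilivefmehud].
/hoxikilufs/: /s/ is the second consonant of a word-final cluster /fs/, so it deletes. → [hoxikiluf].
/xikelofevi/: the rule's environment is not met; surfaces unchanged as [xikelofevi].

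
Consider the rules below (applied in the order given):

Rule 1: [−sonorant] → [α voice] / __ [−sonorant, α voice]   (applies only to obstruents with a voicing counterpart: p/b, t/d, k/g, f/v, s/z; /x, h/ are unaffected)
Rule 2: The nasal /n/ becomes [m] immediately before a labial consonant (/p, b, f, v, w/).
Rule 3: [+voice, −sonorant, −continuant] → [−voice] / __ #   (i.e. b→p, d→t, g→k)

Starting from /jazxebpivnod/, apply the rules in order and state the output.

Rule 1 (regressive voicing assimilation): /z/ precedes the voiceless obstruent /x/, so it devoices to [s] by assimilation. /b/ precedes the voiceless obstruent /p/, so it devoices to [p] by assimilation. /jazxebpivnod/ → jasxeppivnod.
Rule 2 (nasal place assimilation): no segment meets the environment; /jasxeppivnod/ is unchanged.
Rule 3 (final devoicing): /d/ is a voiced stop in word-final position, so it devoices to [t]. /jasxeppivnod/ → jasxeppivnot.

jasxeppivnot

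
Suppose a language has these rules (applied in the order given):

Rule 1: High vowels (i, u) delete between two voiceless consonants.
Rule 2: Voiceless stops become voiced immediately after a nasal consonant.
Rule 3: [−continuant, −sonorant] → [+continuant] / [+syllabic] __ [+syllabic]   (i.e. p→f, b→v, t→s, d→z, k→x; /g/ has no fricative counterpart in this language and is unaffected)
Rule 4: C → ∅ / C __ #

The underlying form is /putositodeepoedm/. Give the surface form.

Rule 1 (high vowel syncope): /u/ is a high vowel flanked by voiceless consonants /p/ and /t/, so it deletes. /i/ is a high vowel flanked by voiceless consonants /s/ and /t/, so it deletes. /putositodeepoedm/ → ptostodeepoedm.
Rule 2 (post-nasal voicing): no segment meets the environment; /ptostodeepoedm/ is unchanged.
Rule 3 (intervocalic spirantization): /d/ is a stop between vowels /o/ and /e/, so it spirantizes to the fricative [z]. /p/ is a stop between vowels /e/ and /o/, so it spirantizes to the fricative [f]. /ptostodeepoedm/ → ptostozeefoedm.
Rule 4 (final cluster simplification): /m/ is the second consonant of a word-final cluster /dm/, so it deletes. /ptostozeefoedm/ → ptostozeefoed.

ptostozeefoed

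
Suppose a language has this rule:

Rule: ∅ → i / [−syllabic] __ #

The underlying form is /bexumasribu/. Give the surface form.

No segment of /bexumasribu/ meets the structural description of the rule, so the form surfaces unchanged.

bexumasribu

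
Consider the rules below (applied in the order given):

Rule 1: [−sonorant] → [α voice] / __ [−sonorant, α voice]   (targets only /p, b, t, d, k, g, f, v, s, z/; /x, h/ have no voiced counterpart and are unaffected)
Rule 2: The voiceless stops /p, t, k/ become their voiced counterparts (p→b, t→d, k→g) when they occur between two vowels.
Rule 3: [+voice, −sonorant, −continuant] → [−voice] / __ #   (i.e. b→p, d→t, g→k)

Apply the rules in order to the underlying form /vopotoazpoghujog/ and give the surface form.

Rule 1 (regressive voicing assimilation): /z/ precedes the voiceless obstruent /p/, so it devoices to [s] by assimilation. /g/ precedes the voiceless obstruent /h/, so it devoices to [k] by assimilation. /vopotoazpoghujog/ → vopotoaspokhujog.
Rule 2 (intervocalic voicing): /p/ is a voiceless stop between vowels /o/ and /o/, so it voices to [b]. /t/ is a voiceless stop between vowels /o/ and /o/, so it voices to [d]. /vopotoaspokhujog/ → vobodoaspokhujog.
Rule 3 (final devoicing): /g/ is a voiced stop in word-final position, so it devoices to [k]. /vobodoaspokhujog/ → vobodoaspokhujok.

vobodoaspokhujok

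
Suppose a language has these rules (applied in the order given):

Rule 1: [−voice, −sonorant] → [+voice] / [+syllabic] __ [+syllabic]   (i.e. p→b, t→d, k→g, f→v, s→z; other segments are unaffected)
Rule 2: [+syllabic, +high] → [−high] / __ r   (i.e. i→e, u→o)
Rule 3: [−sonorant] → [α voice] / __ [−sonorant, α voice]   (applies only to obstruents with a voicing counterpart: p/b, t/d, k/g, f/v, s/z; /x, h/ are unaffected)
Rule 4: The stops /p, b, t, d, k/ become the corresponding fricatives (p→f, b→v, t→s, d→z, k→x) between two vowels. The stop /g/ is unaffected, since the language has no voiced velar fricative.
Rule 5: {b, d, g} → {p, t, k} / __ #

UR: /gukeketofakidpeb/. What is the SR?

Rule 1 (intervocalic voicing): /k/ is a voiceless obstruent between vowels /u/ and /e/, so it voices to [g]. /k/ is a voiceless obstruent between vowels /e/ and /e/, so it voices to [g]. /t/ is a voiceless obstruent between vowels /e/ and /o/, so it voices to [d]. /f/ is a voiceless obstruent between vowels /o/ and /a/, so it voices to [v]. /k/ is a voiceless obstruent between vowels /a/ and /i/, so it voices to [g]. /gukeketofakidpeb/ → gugegedovagidpeb.
Rule 2 (pre-rhotic lowering): no segment meets the environment; /gugegedovagidpeb/ is unchanged.
Rule 3 (regressive voicing assimilation): /d/ precedes the voiceless obstruent /p/, so it devoices to [t] by assimilation. /gugegedovagidpeb/ → gugegedovagitpeb.
Rule 4 (intervocalic spirantization): /d/ is a stop between vowels /e/ and /o/, so it spirantizes to the fricative [z]. /gugegedovagitpeb/ → gugegezovagitpeb.
Rule 5 (final devoicing): /b/ is a voiced stop in word-final position, so it devoices to [p]. /gugegezovagitpeb/ → gugegezovagitpep.

gugegezovagitpep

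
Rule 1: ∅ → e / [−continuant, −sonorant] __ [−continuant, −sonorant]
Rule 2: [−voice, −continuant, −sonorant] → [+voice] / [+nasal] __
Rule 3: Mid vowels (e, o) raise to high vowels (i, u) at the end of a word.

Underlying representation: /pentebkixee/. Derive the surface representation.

Rule 1 (stop-cluster e-epenthesis): /b/ and /k/ form a stop–stop cluster, so [e] is inserted between them. /pentebkixee/ → pentebekixee.
Rule 2 (post-nasal voicing): /t/ is a voiceless stop immediately after the nasal /n/, so it voices to [d]. /pentebekixee/ → pendebekixee.
Rule 3 (final vowel raising): /e/ is a mid vowel in word-final position, so it raises to [i]. /pendebekixee/ → pendebekixei.

pendebekixei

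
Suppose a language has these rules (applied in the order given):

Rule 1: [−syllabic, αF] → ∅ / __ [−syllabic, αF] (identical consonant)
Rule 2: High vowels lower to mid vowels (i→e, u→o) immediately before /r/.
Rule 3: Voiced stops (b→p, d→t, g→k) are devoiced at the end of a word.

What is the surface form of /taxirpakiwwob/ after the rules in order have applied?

taxerpakiwop

Rule 1 (degemination): /ww/ is a geminate; the first /w/ deletes. /taxirpakiwwob/ → taxirpakiwob.
Rule 2 (pre-rhotic lowering): /i/ is a high vowel immediately before /r/, so it lowers to [e]. /taxirpakiwob/ → taxerpakiwob.
Rule 3 (final devoicing): /b/ is a voiced stop in word-final position, so it devoices to [p]. /taxerpakiwob/ → taxerpakiwop.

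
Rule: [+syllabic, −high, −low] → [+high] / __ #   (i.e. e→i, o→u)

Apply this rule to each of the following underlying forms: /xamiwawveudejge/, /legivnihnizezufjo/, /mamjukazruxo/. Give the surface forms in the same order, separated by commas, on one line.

xamiwawveudejgi, legivnihnizezufju, mamjukazruxu

/xamiwawveudejge/: /e/ is a mid vowel in word-final position, so it raises to [i]. → [xamiwawveudejgi].
/legivnihnizezufjo/: /o/ is a mid vowel in word-final position, so it raises to [u]. → [legivnihnizezufju].
/mamjukazruxo/: /o/ is a mid vowel in word-final position, so it raises to [u]. → [mamjukazruxu].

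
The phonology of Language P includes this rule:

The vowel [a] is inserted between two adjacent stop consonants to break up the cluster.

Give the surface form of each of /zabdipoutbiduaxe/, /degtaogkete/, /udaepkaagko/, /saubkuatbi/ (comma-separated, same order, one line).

zabadipoutabiduaxe, degataogakete, udaepakaagako, saubakuatabi

/zabdipoutbiduaxe/: /b/ and /d/ form a stop–stop cluster, so [a] is inserted between them. /t/ and /b/ form a stop–stop cluster, so [a] is inserted between them. → [zabadipoutabiduaxe].
/degtaogkete/: /g/ and /t/ form a stop–stop cluster, so [a] is inserted between them. /g/ and /k/ form a stop–stop cluster, so [a] is inserted between them. → [degataogakete].
/udaepkaagko/: /p/ and /k/ form a stop–stop cluster, so [a] is inserted between them. /g/ and /k/ form a stop–stop cluster, so [a] is inserted between them. → [udaepakaagako].
/saubkuatbi/: /b/ and /k/ form a stop–stop cluster, so [a] is inserted between them. /t/ and /b/ form a stop–stop cluster, so [a] is inserted between them. → [saubakuatabi].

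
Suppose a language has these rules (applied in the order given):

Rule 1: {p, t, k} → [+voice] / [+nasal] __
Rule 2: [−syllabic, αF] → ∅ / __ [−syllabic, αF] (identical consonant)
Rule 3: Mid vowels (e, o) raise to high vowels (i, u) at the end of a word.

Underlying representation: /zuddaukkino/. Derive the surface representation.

zudaukinu

Rule 1 (post-nasal voicing): no segment meets the environment; /zuddaukkino/ is unchanged.
Rule 2 (degemination): /dd/ is a geminate; the first /d/ deletes. /kk/ is a geminate; the first /k/ deletes. /zuddaukkino/ → zudaukino.
Rule 3 (final vowel raising): /o/ is a mid vowel in word-final position, so it raises to [u]. /zudaukino/ → zudaukinu.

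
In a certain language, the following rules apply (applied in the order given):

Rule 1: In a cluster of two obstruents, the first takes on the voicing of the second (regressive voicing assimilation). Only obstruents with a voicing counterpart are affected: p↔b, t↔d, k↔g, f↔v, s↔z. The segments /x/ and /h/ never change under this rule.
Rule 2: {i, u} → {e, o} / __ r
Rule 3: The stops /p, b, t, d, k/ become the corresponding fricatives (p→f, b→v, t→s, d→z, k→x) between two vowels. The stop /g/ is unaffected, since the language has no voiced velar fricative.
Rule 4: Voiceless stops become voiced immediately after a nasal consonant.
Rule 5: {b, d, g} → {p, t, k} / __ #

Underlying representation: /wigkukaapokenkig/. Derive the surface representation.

Rule 1 (regressive voicing assimilation): /g/ precedes the voiceless obstruent /k/, so it devoices to [k] by assimilation. /wigkukaapokenkig/ → wikkukaapokenkig.
Rule 2 (pre-rhotic lowering): no segment meets the environment; /wikkukaapokenkig/ is unchanged.
Rule 3 (intervocalic spirantization): /k/ is a stop between vowels /u/ and /a/, so it spirantizes to the fricative [x]. /p/ is a stop between vowels /a/ and /o/, so it spirantizes to the fricative [f]. /k/ is a stop between vowels /o/ and /e/, so it spirantizes to the fricative [x]. /wikkukaapokenkig/ → wikkuxaafoxenkig.
Rule 4 (post-nasal voicing): /k/ is a voiceless stop immediately after the nasal /n/, so it voices to [g]. /wikkuxaafoxenkig/ → wikkuxaafoxengig.
Rule 5 (final devoicing): /g/ is a voiced stop in word-final position, so it devoices to [k]. /wikkuxaafoxengig/ → wikkuxaafoxengik.

wikkuxaafoxengik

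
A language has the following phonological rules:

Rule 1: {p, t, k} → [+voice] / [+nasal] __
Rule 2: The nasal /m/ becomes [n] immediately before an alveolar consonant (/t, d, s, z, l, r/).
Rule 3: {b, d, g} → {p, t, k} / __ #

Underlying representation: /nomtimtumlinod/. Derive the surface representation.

Rule 1 (post-nasal voicing): /t/ is a voiceless stop immediately after the nasal /m/, so it voices to [d]. /t/ is a voiceless stop immediately after the nasal /m/, so it voices to [d]. /nomtimtumlinod/ → nomdimdumlinod.
Rule 2 (nasal place assimilation): /m/ precedes the alveolar consonant /d/, so it assimilates in place to [n]. /m/ precedes the alveolar consonant /d/, so it assimilates in place to [n]. /m/ precedes the alveolar consonant /l/, so it assimilates in place to [n]. /nomdimdumlinod/ → nondindunlinod.
Rule 3 (final devoicing): /d/ is a voiced stop in word-final position, so it devoices to [t]. /nondindunlinod/ → nondindunlinot.

nondindunlinot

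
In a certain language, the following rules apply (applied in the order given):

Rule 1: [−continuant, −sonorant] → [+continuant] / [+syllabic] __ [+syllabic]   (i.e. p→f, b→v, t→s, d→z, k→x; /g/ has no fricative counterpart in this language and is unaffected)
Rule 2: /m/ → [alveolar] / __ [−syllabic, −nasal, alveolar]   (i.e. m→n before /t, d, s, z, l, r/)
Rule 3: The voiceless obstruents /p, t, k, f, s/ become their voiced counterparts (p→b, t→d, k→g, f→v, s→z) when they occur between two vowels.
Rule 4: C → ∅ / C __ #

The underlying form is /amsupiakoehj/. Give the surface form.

Rule 1 (intervocalic spirantization): /p/ is a stop between vowels /u/ and /i/, so it spirantizes to the fricative [f]. /k/ is a stop between vowels /a/ and /o/, so it spirantizes to the fricative [x]. /amsupiakoehj/ → amsufiaxoehj.
Rule 2 (nasal place assimilation): /m/ precedes the alveolar consonant /s/, so it assimilates in place to [n]. /amsufiaxoehj/ → ansufiaxoehj.
Rule 3 (intervocalic voicing): /f/ is a voiceless obstruent between vowels /u/ and /i/, so it voices to [v]. /ansufiaxoehj/ → ansuviaxoehj.
Rule 4 (final cluster simplification): /j/ is the second consonant of a word-final cluster /hj/, so it deletes. /ansuviaxoehj/ → ansuviaxoeh.

ansuviaxoeh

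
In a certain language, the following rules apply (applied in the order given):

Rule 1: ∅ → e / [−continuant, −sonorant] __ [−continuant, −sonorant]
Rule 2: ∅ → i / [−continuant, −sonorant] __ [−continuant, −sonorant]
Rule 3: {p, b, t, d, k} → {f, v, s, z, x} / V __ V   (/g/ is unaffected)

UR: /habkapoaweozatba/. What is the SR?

Rule 1 (stop-cluster e-epenthesis): /b/ and /k/ form a stop–stop cluster, so [e] is inserted between them. /t/ and /b/ form a stop–stop cluster, so [e] is inserted between them. /habkapoaweozatba/ → habekapoaweozateba.
Rule 2 (stop-cluster i-epenthesis): no segment meets the environment; /habekapoaweozateba/ is unchanged.
Rule 3 (intervocalic spirantization): /b/ is a stop between vowels /a/ and /e/, so it spirantizes to the fricative [v]. /k/ is a stop between vowels /e/ and /a/, so it spirantizes to the fricative [x]. /p/ is a stop between vowels /a/ and /o/, so it spirantizes to the fricative [f]. /t/ is a stop between vowels /a/ and /e/, so it spirantizes to the fricative [s]. /b/ is a stop between vowels /e/ and /a/, so it spirantizes to the fricative [v]. /habekapoaweozateba/ → havexafoaweozaseva.

havexafoaweozaseva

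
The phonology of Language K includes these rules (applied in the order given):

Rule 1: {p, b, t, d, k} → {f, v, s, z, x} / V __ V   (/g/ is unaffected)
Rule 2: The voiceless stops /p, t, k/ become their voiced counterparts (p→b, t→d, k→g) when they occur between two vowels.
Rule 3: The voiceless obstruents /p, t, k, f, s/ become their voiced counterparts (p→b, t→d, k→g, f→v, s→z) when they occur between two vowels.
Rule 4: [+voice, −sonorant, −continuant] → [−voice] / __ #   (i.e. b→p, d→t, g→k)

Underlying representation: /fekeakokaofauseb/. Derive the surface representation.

fexeaxoxaovauzep

Rule 1 (intervocalic spirantization): /k/ is a stop between vowels /e/ and /e/, so it spirantizes to the fricative [x]. /k/ is a stop between vowels /a/ and /o/, so it spirantizes to the fricative [x]. /k/ is a stop between vowels /o/ and /a/, so it spirantizes to the fricative [x]. /fekeakokaofauseb/ → fexeaxoxaofauseb.
Rule 2 (intervocalic voicing): no segment meets the environment; /fexeaxoxaofauseb/ is unchanged.
Rule 3 (intervocalic voicing): /f/ is a voiceless obstruent between vowels /o/ and /a/, so it voices to [v]. /s/ is a voiceless obstruent between vowels /u/ and /e/, so it voices to [z]. /fexeaxoxaofauseb/ → fexeaxoxaovauzeb.
Rule 4 (final devoicing): /b/ is a voiced stop in word-final position, so it devoices to [p]. /fexeaxoxaovauzeb/ → fexeaxoxaovauzep.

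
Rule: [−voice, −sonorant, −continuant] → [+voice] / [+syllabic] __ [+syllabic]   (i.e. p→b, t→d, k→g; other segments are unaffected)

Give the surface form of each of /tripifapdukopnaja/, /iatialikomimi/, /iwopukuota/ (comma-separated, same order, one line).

/tripifapdukopnaja/: /p/ is a voiceless stop between vowels /i/ and /i/, so it voices to [b]. /k/ is a voiceless stop between vowels /u/ and /o/, so it voices to [g]. → [tribifapdugopnaja].
/iatialikomimi/: /t/ is a voiceless stop between vowels /a/ and /i/, so it voices to [d]. /k/ is a voiceless stop between vowels /i/ and /o/, so it voices to [g]. → [iadialigomimi].
/iwopukuota/: /p/ is a voiceless stop between vowels /o/ and /u/, so it voices to [b]. /k/ is a voiceless stop between vowels /u/ and /u/, so it voices to [g]. /t/ is a voiceless stop between vowels /o/ and /a/, so it voices to [d]. → [iwobuguoda].

tribifapdugopnaja, iadialigomimi, iwobuguoda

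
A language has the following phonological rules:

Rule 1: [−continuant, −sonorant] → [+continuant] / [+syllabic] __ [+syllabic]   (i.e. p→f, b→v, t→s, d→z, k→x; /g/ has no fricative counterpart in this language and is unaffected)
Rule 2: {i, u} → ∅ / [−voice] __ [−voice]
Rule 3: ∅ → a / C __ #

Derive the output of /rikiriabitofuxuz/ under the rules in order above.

Rule 1 (intervocalic spirantization): /k/ is a stop between vowels /i/ and /i/, so it spirantizes to the fricative [x]. /b/ is a stop between vowels /a/ and /i/, so it spirantizes to the fricative [v]. /t/ is a stop between vowels /i/ and /o/, so it spirantizes to the fricative [s]. /rikiriabitofuxuz/ → rixiriavisofuxuz.
Rule 2 (high vowel syncope): /u/ is a high vowel flanked by voiceless consonants /f/ and /x/, so it deletes. /rixiriavisofuxuz/ → rixiriavisofxuz.
Rule 3 (final a-epenthesis): the form ends in the consonant /z/, so [a] is inserted word-finally. /rixiriavisofxuz/ → rixiriavisofxuza.

rixiriavisofxuza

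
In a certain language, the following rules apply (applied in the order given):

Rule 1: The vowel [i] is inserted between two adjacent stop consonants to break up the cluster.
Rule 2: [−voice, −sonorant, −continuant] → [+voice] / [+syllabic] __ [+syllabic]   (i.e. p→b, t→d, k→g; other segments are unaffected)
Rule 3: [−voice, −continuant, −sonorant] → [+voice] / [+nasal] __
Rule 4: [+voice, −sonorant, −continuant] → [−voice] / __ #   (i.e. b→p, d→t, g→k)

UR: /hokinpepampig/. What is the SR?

Rule 1 (stop-cluster i-epenthesis): no segment meets the environment; /hokinpepampig/ is unchanged.
Rule 2 (intervocalic voicing): /k/ is a voiceless stop between vowels /o/ and /i/, so it voices to [g]. /p/ is a voiceless stop between vowels /e/ and /a/, so it voices to [b]. /hokinpepampig/ → hoginpebampig.
Rule 3 (post-nasal voicing): /p/ is a voiceless stop immediately after the nasal /n/, so it voices to [b]. /p/ is a voiceless stop immediately after the nasal /m/, so it voices to [b]. /hoginpebampig/ → hoginbebambig.
Rule 4 (final devoicing): /g/ is a voiced stop in word-final position, so it devoices to [k]. /hoginbebambig/ → hoginbebambik.

hoginbebambik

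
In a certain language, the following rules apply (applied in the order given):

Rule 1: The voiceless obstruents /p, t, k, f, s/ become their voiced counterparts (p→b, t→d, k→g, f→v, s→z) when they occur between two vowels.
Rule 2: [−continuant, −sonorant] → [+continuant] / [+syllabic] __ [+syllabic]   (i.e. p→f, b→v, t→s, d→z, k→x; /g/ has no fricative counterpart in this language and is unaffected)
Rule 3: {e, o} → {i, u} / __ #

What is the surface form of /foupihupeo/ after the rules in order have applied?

Rule 1 (intervocalic voicing): /p/ is a voiceless obstruent between vowels /u/ and /i/, so it voices to [b]. /p/ is a voiceless obstruent between vowels /u/ and /e/, so it voices to [b]. /foupihupeo/ → foubihubeo.
Rule 2 (intervocalic spirantization): /b/ is a stop between vowels /u/ and /i/, so it spirantizes to the fricative [v]. /b/ is a stop between vowels /u/ and /e/, so it spirantizes to the fricative [v]. /foubihubeo/ → fouvihuveo.
Rule 3 (final vowel raising): /o/ is a mid vowel in word-final position, so it raises to [u]. /fouvihuveo/ → fouvihuveu.

fouvihuveu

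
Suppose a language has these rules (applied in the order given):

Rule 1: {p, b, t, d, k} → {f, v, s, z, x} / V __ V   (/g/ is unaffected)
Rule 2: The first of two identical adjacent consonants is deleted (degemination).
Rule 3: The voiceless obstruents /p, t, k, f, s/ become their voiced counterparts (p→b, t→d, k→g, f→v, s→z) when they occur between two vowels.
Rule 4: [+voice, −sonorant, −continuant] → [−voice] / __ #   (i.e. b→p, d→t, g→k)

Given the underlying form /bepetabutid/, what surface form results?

Rule 1 (intervocalic spirantization): /p/ is a stop between vowels /e/ and /e/, so it spirantizes to the fricative [f]. /t/ is a stop between vowels /e/ and /a/, so it spirantizes to the fricative [s]. /b/ is a stop between vowels /a/ and /u/, so it spirantizes to the fricative [v]. /t/ is a stop between vowels /u/ and /i/, so it spirantizes to the fricative [s]. /bepetabutid/ → befesavusid.
Rule 2 (degemination): no segment meets the environment; /befesavusid/ is unchanged.
Rule 3 (intervocalic voicing): /f/ is a voiceless obstruent between vowels /e/ and /e/, so it voices to [v]. /s/ is a voiceless obstruent between vowels /e/ and /a/, so it voices to [z]. /s/ is a voiceless obstruent between vowels /u/ and /i/, so it voices to [z]. /befesavusid/ → bevezavuzid.
Rule 4 (final devoicing): /d/ is a voiced stop in word-final position, so it devoices to [t]. /bevezavuzid/ → bevezavuzit.

bevezavuzit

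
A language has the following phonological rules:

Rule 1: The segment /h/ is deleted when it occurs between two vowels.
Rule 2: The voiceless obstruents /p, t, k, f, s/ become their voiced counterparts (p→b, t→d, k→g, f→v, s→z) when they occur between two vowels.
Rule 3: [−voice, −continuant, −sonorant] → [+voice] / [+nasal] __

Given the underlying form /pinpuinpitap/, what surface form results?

pinbuinbidap

Rule 1 (intervocalic h-deletion): no segment meets the environment; /pinpuinpitap/ is unchanged.
Rule 2 (intervocalic voicing): /t/ is a voiceless obstruent between vowels /i/ and /a/, so it voices to [d]. /pinpuinpitap/ → pinpuinpidap.
Rule 3 (post-nasal voicing): /p/ is a voiceless stop immediately after the nasal /n/, so it voices to [b]. /p/ is a voiceless stop immediately after the nasal /n/, so it voices to [b]. /pinpuinpidap/ → pinbuinbidap.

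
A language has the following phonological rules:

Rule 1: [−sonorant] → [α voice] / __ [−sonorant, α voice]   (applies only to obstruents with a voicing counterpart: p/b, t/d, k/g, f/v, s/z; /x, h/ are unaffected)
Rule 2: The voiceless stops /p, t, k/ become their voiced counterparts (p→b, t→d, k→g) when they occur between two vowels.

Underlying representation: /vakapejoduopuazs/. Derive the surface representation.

Rule 1 (regressive voicing assimilation): /z/ precedes the voiceless obstruent /s/, so it devoices to [s] by assimilation. /vakapejoduopuazs/ → vakapejoduopuass.
Rule 2 (intervocalic voicing): /k/ is a voiceless stop between vowels /a/ and /a/, so it voices to [g]. /p/ is a voiceless stop between vowels /a/ and /e/, so it voices to [b]. /p/ is a voiceless stop between vowels /o/ and /u/, so it voices to [b]. /vakapejoduopuass/ → vagabejoduobuass.

vagabejoduobuass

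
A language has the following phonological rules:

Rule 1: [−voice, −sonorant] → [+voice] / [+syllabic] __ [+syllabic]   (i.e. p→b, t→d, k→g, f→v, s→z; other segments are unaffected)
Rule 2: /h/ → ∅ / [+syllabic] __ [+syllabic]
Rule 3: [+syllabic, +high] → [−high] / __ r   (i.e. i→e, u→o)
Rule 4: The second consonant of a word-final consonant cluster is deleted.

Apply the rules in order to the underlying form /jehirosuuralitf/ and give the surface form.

jeerozuoralit

Rule 1 (intervocalic voicing): /s/ is a voiceless obstruent between vowels /o/ and /u/, so it voices to [z]. /jehirosuuralitf/ → jehirozuuralitf.
Rule 2 (intervocalic h-deletion): /h/ occurs between vowels /e/ and /i/, so it deletes. /jehirozuuralitf/ → jeirozuuralitf.
Rule 3 (pre-rhotic lowering): /i/ is a high vowel immediately before /r/, so it lowers to [e]. /u/ is a high vowel immediately before /r/, so it lowers to [o]. /jeirozuuralitf/ → jeerozuoralitf.
Rule 4 (final cluster simplification): /f/ is the second consonant of a word-final cluster /tf/, so it deletes. /jeerozuoralitf/ → jeerozuoralit.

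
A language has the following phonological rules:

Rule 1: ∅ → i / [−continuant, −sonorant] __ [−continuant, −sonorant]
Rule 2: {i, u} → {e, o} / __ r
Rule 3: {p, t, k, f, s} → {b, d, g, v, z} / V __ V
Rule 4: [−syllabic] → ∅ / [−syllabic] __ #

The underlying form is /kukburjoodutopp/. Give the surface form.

kugiborjoodudobip

Rule 1 (stop-cluster i-epenthesis): /k/ and /b/ form a stop–stop cluster, so [i] is inserted between them. /p/ and /p/ form a stop–stop cluster, so [i] is inserted between them. /kukburjoodutopp/ → kukiburjoodutopip.
Rule 2 (pre-rhotic lowering): /u/ is a high vowel immediately before /r/, so it lowers to [o]. /kukiburjoodutopip/ → kukiborjoodutopip.
Rule 3 (intervocalic voicing): /k/ is a voiceless obstruent between vowels /u/ and /i/, so it voices to [g]. /t/ is a voiceless obstruent between vowels /u/ and /o/, so it voices to [d]. /p/ is a voiceless obstruent between vowels /o/ and /i/, so it voices to [b]. /kukiborjoodutopip/ → kugiborjoodudobip.
Rule 4 (final cluster simplification): no segment meets the environment; /kugiborjoodudobip/ is unchanged.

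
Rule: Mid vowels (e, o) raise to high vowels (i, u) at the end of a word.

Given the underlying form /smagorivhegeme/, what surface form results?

/e/ is a mid vowel in word-final position, so it raises to [i].
The other instances of /o/, /e/ do not occur in the required environment and remain unchanged.
Surface form: [smagorivhegemi].

smagorivhegemi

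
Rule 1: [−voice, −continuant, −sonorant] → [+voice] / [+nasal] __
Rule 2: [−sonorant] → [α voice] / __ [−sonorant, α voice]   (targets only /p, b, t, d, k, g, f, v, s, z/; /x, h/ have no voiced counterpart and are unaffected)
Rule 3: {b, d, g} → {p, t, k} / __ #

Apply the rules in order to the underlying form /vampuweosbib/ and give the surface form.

vambuweozbip

Rule 1 (post-nasal voicing): /p/ is a voiceless stop immediately after the nasal /m/, so it voices to [b]. /vampuweosbib/ → vambuweosbib.
Rule 2 (regressive voicing assimilation): /s/ precedes the voiced obstruent /b/, so it voices to [z] by assimilation. /vambuweosbib/ → vambuweozbib.
Rule 3 (final devoicing): /b/ is a voiced stop in word-final position, so it devoices to [p]. /vambuweozbib/ → vambuweozbip.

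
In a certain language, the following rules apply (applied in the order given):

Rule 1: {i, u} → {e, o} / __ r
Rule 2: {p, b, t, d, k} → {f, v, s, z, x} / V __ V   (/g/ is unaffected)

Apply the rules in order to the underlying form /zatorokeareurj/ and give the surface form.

Rule 1 (pre-rhotic lowering): /u/ is a high vowel immediately before /r/, so it lowers to [o]. /zatorokeareurj/ → zatorokeareorj.
Rule 2 (intervocalic spirantization): /t/ is a stop between vowels /a/ and /o/, so it spirantizes to the fricative [s]. /k/ is a stop between vowels /o/ and /e/, so it spirantizes to the fricative [x]. /zatorokeareorj/ → zasoroxeareorj.

zasoroxeareorj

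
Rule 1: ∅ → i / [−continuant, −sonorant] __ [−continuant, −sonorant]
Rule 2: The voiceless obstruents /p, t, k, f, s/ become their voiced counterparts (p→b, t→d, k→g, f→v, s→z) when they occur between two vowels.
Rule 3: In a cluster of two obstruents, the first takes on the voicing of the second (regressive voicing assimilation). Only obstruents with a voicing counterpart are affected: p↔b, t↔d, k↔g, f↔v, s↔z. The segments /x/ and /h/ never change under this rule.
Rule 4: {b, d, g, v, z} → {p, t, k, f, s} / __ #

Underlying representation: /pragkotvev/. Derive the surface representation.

Rule 1 (stop-cluster i-epenthesis): /g/ and /k/ form a stop–stop cluster, so [i] is inserted between them. /pragkotvev/ → pragikotvev.
Rule 2 (intervocalic voicing): /k/ is a voiceless obstruent between vowels /i/ and /o/, so it voices to [g]. /pragikotvev/ → pragigotvev.
Rule 3 (regressive voicing assimilation): /t/ precedes the voiced obstruent /v/, so it voices to [d] by assimilation. /pragigotvev/ → pragigodvev.
Rule 4 (final devoicing): /v/ is a voiced obstruent in word-final position, so it devoices to [f]. /pragigodvev/ → pragigodvef.

pragigodvef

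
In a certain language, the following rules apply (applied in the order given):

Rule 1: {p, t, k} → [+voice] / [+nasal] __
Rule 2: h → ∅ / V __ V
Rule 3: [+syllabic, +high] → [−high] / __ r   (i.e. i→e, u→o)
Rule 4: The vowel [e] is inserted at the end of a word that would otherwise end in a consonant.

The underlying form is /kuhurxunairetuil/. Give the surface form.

kuorxunaeretuile

Rule 1 (post-nasal voicing): no segment meets the environment; /kuhurxunairetuil/ is unchanged.
Rule 2 (intervocalic h-deletion): /h/ occurs between vowels /u/ and /u/, so it deletes. /kuhurxunairetuil/ → kuurxunairetuil.
Rule 3 (pre-rhotic lowering): /u/ is a high vowel immediately before /r/, so it lowers to [o]. /i/ is a high vowel immediately before /r/, so it lowers to [e]. /kuurxunairetuil/ → kuorxunaeretuil.
Rule 4 (final e-epenthesis): the form ends in the consonant /l/, so [e] is inserted word-finally. /kuorxunaeretuil/ → kuorxunaeretuile.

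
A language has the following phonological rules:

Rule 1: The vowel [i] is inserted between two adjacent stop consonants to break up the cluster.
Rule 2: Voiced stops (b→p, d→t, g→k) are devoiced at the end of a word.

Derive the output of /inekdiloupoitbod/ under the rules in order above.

Rule 1 (stop-cluster i-epenthesis): /k/ and /d/ form a stop–stop cluster, so [i] is inserted between them. /t/ and /b/ form a stop–stop cluster, so [i] is inserted between them. /inekdiloupoitbod/ → inekidiloupoitibod.
Rule 2 (final devoicing): /d/ is a voiced stop in word-final position, so it devoices to [t]. /inekidiloupoitibod/ → inekidiloupoitibot.

inekidiloupoitibot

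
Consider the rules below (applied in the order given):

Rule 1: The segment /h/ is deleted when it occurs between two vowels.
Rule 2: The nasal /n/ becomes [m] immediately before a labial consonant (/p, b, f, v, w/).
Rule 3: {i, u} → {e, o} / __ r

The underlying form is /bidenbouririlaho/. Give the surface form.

bidemboorerilao

Rule 1 (intervocalic h-deletion): /h/ occurs between vowels /a/ and /o/, so it deletes. /bidenbouririlaho/ → bidenbouririlao.
Rule 2 (nasal place assimilation): /n/ precedes the labial consonant /b/, so it assimilates in place to [m]. /bidenbouririlao/ → bidembouririlao.
Rule 3 (pre-rhotic lowering): /u/ is a high vowel immediately before /r/, so it lowers to [o]. /i/ is a high vowel immediately before /r/, so it lowers to [e]. /bidembouririlao/ → bidemboorerilao.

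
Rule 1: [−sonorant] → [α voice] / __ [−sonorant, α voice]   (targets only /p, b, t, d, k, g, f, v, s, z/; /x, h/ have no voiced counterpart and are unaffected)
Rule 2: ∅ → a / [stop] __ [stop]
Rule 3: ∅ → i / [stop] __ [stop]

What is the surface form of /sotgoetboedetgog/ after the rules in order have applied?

sodagoedaboededagog

Rule 1 (regressive voicing assimilation): /t/ precedes the voiced obstruent /g/, so it voices to [d] by assimilation. /t/ precedes the voiced obstruent /b/, so it voices to [d] by assimilation. /t/ precedes the voiced obstruent /g/, so it voices to [d] by assimilation. /sotgoetboedetgog/ → sodgoedboededgog.
Rule 2 (stop-cluster a-epenthesis): /d/ and /g/ form a stop–stop cluster, so [a] is inserted between them. /d/ and /b/ form a stop–stop cluster, so [a] is inserted between them. /d/ and /g/ form a stop–stop cluster, so [a] is inserted between them. /sodgoedboededgog/ → sodagoedaboededagog.
Rule 3 (stop-cluster i-epenthesis): no segment meets the environment; /sodagoedaboededagog/ is unchanged.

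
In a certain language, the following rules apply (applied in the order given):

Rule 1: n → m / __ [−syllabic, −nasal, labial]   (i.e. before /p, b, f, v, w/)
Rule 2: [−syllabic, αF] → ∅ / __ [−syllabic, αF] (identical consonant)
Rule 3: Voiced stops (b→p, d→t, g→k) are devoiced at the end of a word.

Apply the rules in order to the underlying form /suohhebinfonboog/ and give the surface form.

Rule 1 (nasal place assimilation): /n/ precedes the labial consonant /f/, so it assimilates in place to [m]. /n/ precedes the labial consonant /b/, so it assimilates in place to [m]. /suohhebinfonboog/ → suohhebimfomboog.
Rule 2 (degemination): /hh/ is a geminate; the first /h/ deletes. /suohhebimfomboog/ → suohebimfomboog.
Rule 3 (final devoicing): /g/ is a voiced stop in word-final position, so it devoices to [k]. /suohebimfomboog/ → suohebimfombook.

suohebimfombook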